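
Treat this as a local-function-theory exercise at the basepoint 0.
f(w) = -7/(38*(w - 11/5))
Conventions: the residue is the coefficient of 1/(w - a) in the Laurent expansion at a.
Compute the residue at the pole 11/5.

The residue is -7/38.

At the order-1 pole 11/5 set g(w) = (w - (11/5))*f(w) = -7/38.
Simple pole: residue = g(a) at a = 11/5, which is -7/38.


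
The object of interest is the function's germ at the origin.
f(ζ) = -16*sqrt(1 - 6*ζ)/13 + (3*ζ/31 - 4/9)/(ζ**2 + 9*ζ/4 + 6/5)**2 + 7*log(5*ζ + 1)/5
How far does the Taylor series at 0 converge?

The radius of convergence is 1/6.

Denominator factor (ζ**2 + 9*ζ/4 + 6/5)^2: discriminant 21/80, real irrational roots -9/8 + (1/40)*sqrt(105) and -9/8 - (1/40)*sqrt(105); poles of order 2, moduli 9/8 - (1/40)*sqrt(105) and 9/8 + (1/40)*sqrt(105).
Branch term (7/5)*log(1 - ζ/(-1/5)): its argument vanishes at ζ = -1/5, a logarithmic branch point, modulus 1/5.
Branch term (-16/13)*sqrt(1 - ζ/(1/6)): its argument vanishes at ζ = 1/6, a square-root branch point, modulus 1/6.
The radius of convergence is the smallest modulus among the singular points: 1/6.


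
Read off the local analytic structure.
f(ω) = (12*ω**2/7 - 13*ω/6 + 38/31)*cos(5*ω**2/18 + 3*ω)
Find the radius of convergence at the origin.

The radius of convergence is infinite.

The factor cos(5*ω**2/18 + 3*ω) is entire and contributes no finite singular point.
The polynomial part has no poles.
No finite singular points: the Taylor series at 0 converges everywhere.


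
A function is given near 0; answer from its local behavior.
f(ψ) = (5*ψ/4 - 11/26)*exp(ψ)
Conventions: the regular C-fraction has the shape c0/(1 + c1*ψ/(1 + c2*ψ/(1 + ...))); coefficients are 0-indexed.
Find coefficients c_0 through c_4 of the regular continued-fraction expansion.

The regular C-fraction coefficients are [-11/26, 43/22, -3037/946, 110627/391773, 54782129/183258654].

Taylor coefficients (expand at 0): a_0 = -11/26, a_1 = 43/52, a_2 = 27/26, a_3 = 173/312, a_4 = 119/624.
c0 = a_0 = -11/26. Peel one level at a time: if S = 1 + c*ψ/S' with S'(0) = 1, then c is the ψ-coefficient of S and S' = c*ψ/(S - 1).
S_1 = c0/f = 1 + (43/22)*ψ + (3037/484)*ψ^2 + ...; c1 = 43/22.
S_2 = c1*ψ/(S_1 - 1) = 1 + (-3037/946)*ψ + (10057/11094)*ψ^2 + ...; c2 = -3037/946.
S_3 = c2*ψ/(S_2 - 1) = 1 + (110627/391773)*ψ + (-14014033/166020642)*ψ^2 + ...; c3 = 110627/391773.
S_4 = c3*ψ/(S_3 - 1) = 1 + (54782129/183258654)*ψ + ...; c4 = 54782129/183258654.


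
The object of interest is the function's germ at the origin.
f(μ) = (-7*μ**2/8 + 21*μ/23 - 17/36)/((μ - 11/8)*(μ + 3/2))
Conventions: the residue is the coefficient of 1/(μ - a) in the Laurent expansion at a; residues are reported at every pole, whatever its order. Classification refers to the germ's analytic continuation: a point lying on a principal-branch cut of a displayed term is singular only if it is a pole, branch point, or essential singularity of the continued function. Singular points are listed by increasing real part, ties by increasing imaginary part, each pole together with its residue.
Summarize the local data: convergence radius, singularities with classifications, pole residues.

Radius of convergence at 0: 11/8.
At -3/2: a pole of order 1; residue 25241/19044.
At 11/8: a pole of order 1; residue -92321/304704.

Denominator factor (μ + 3/2): pole of order 1 at -3/2, modulus 3/2.
Denominator factor (μ - 11/8): pole of order 1 at 11/8, modulus 11/8.
The radius of convergence is the smallest modulus among the singular points: 11/8.
At the order-1 pole -3/2 set g(μ) = (μ - (-3/2))*f(μ) = (-7*μ**2/8 + 21*μ/23 - 17/36)/(μ - 11/8).
Simple pole: residue = g(a) at a = -3/2, which is 25241/19044.
At the order-1 pole 11/8 set g(μ) = (μ - (11/8))*f(μ) = (-7*μ**2/8 + 21*μ/23 - 17/36)/(μ + 3/2).
Simple pole: residue = g(a) at a = 11/8, which is -92321/304704.
List the singular points by increasing real part (a conjugate pair: the negative imaginary part first).


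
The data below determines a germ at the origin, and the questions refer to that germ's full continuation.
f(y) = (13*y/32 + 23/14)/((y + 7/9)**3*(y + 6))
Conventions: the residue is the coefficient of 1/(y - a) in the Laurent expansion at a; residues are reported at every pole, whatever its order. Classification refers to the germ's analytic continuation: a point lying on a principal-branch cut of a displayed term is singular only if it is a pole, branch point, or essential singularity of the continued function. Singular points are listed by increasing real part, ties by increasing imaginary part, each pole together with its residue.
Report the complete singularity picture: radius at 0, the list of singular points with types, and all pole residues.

Radius of convergence at 0: 7/9.
At -6: a pole of order 1; residue 64881/11628176.
At -7/9: a pole of order 3; residue -64881/11628176.

Denominator factor (y + 7/9)^3: pole of order 3 at -7/9, modulus 7/9.
Denominator factor (y + 6): pole of order 1 at -6, modulus 6.
The radius of convergence is the smallest modulus among the singular points: 7/9.
At the order-1 pole -6 set g(y) = (y - (-6))*f(y) = (13*y/32 + 23/14)/(y + 7/9)**3.
Simple pole: residue = g(a) at a = -6, which is 64881/11628176.
At the order-3 pole -7/9 set g(y) = (y - (-7/9))^3*f(y) = (13*y/32 + 23/14)/(y + 6).
Order-3 pole: residue = g''(a)/2; g''(-7/9) = -64881/5814088, so the residue is -64881/11628176.
List the singular points by increasing real part (a conjugate pair: the negative imaginary part first).


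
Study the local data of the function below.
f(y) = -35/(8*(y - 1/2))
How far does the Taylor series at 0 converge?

The radius of convergence is 1/2.

Denominator factor (y - 1/2): pole of order 1 at 1/2, modulus 1/2.
The radius of convergence is the smallest modulus among the singular points: 1/2.


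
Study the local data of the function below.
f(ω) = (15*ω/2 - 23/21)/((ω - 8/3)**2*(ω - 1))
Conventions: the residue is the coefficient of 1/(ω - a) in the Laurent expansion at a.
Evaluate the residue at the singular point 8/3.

The residue is -807/350.

At the order-2 pole 8/3 set g(ω) = (ω - (8/3))^2*f(ω) = (15*ω/2 - 23/21)/(ω - 1).
Order-2 pole: residue = g'(a); g'(8/3) = -807/350, so the residue is -807/350.


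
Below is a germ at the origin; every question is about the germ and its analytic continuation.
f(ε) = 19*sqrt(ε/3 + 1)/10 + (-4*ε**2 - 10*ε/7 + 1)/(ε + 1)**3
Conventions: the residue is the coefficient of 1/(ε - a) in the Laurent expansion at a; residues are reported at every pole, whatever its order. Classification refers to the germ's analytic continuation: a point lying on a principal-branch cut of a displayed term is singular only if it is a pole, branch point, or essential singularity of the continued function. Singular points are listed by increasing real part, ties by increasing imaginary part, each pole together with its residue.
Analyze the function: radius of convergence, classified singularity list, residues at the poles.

Denominator factor (ε + 1)^3: pole of order 3 at -1, modulus 1.
Branch term (19/10)*sqrt(1 - ε/(-3)): its argument vanishes at ε = -3, a square-root branch point, modulus 3.
The radius of convergence is the smallest modulus among the singular points: 1.
The branch term is analytic at -1 and contributes nothing to the residue; only the rational part matters.
At the order-3 pole -1 set g(ε) = (ε - (-1))^3*(rational part) = -4*ε**2 - 10*ε/7 + 1.
Order-3 pole: residue = g''(a)/2; g''(-1) = -8, so the residue is -4.
List the singular points by increasing real part (a conjugate pair: the negative imaginary part first).

Radius of convergence at 0: 1.
At -3: an algebraic (square-root) branch point.
At -1: a pole of order 3; residue -4.


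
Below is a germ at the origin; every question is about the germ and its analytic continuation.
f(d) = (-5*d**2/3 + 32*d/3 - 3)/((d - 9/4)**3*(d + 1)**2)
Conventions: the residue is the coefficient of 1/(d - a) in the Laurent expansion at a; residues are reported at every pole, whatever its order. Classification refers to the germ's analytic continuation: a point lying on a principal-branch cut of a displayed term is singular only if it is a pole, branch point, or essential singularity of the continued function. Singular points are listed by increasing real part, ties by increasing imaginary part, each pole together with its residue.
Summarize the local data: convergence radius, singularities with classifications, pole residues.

Denominator factor (d - 9/4)^3: pole of order 3 at 9/4, modulus 9/4.
Denominator factor (d + 1)^2: pole of order 2 at -1, modulus 1.
The radius of convergence is the smallest modulus among the singular points: 1.
At the order-2 pole -1 set g(d) = (d - (-1))^2*f(d) = (-5*d**2/3 + 32*d/3 - 3)/(d - 9/4)**3.
Order-2 pole: residue = g'(a); g'(-1) = 128/28561, so the residue is 128/28561.
At the order-3 pole 9/4 set g(d) = (d - (9/4))^3*f(d) = (-5*d**2/3 + 32*d/3 - 3)/(d + 1)**2.
Order-3 pole: residue = g''(a)/2; g''(9/4) = -256/28561, so the residue is -128/28561.
List the singular points by increasing real part (a conjugate pair: the negative imaginary part first).

Radius of convergence at 0: 1.
At -1: a pole of order 2; residue 128/28561.
At 9/4: a pole of order 3; residue -128/28561.


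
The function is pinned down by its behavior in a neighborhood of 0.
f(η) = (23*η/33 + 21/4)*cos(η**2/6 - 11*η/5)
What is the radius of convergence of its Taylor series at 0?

The radius of convergence is infinite.

The factor cos(η**2/6 - 11*η/5) is entire and contributes no finite singular point.
The polynomial part has no poles.
No finite singular points: the Taylor series at 0 converges everywhere.


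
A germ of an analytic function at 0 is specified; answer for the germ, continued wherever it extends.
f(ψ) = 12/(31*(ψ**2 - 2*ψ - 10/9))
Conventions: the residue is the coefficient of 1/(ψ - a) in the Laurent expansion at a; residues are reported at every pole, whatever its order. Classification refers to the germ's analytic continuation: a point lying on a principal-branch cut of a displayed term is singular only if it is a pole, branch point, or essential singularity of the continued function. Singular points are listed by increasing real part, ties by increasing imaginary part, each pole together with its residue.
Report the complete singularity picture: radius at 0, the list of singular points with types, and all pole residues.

Radius of convergence at 0: -1 + (1/3)*sqrt(19).
At 1 - (1/3)*sqrt(19): a pole of order 1; residue -(18/589)*sqrt(19).
At 1 + (1/3)*sqrt(19): a pole of order 1; residue (18/589)*sqrt(19).

Denominator factor (ψ**2 - 2*ψ - 10/9): discriminant 76/9, real irrational roots 1 + (1/3)*sqrt(19) and 1 - (1/3)*sqrt(19); poles of order 1, moduli 1 + (1/3)*sqrt(19) and -1 + (1/3)*sqrt(19).
The radius of convergence is the smallest modulus among the singular points: -1 + (1/3)*sqrt(19).
The factor ψ**2 - 2*ψ - 10/9 splits as (ψ - a)(ψ - a') with a = 1 - (1/3)*sqrt(19), a' = 1 + (1/3)*sqrt(19). At the order-1 pole a set g(ψ) = (ψ - a)*f(ψ) = [12/31] / (ψ - a').
Simple pole: residue = g(a) at a = 1 - (1/3)*sqrt(19), which is -(18/589)*sqrt(19).
The factor ψ**2 - 2*ψ - 10/9 splits as (ψ - a)(ψ - a') with a = 1 + (1/3)*sqrt(19), a' = 1 - (1/3)*sqrt(19). At the order-1 pole a set g(ψ) = (ψ - a)*f(ψ) = [12/31] / (ψ - a').
Simple pole: residue = g(a) at a = 1 + (1/3)*sqrt(19), which is (18/589)*sqrt(19).
List the singular points by increasing real part (a conjugate pair: the negative imaginary part first).


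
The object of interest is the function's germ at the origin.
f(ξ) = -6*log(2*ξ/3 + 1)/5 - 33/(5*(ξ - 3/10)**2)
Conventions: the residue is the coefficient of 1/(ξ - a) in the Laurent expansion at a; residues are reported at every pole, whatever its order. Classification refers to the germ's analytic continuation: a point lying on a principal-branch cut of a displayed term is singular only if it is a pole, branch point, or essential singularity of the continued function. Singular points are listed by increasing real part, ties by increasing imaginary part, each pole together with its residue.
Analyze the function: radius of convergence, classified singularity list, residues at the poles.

Denominator factor (ξ - 3/10)^2: pole of order 2 at 3/10, modulus 3/10.
Branch term (-6/5)*log(1 - ξ/(-3/2)): its argument vanishes at ξ = -3/2, a logarithmic branch point, modulus 3/2.
The radius of convergence is the smallest modulus among the singular points: 3/10.
The branch term is analytic at 3/10 and contributes nothing to the residue; only the rational part matters.
At the order-2 pole 3/10 set g(ξ) = (ξ - (3/10))^2*(rational part) = -33/5.
Order-2 pole: residue = g'(a); g'(3/10) = 0, so the residue is 0.
List the singular points by increasing real part (a conjugate pair: the negative imaginary part first).

Radius of convergence at 0: 3/10.
At -3/2: a logarithmic branch point.
At 3/10: a pole of order 2; residue 0.


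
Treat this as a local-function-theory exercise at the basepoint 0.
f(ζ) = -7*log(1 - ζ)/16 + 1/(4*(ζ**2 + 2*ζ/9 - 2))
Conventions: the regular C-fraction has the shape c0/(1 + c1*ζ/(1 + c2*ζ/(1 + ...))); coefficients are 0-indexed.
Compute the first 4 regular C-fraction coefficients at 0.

Taylor coefficients (expand at 0): a_0 = -1/8, a_1 = 61/144, a_2 = 401/2592, a_3 = 1537/11664.
c0 = a_0 = -1/8. Peel one level at a time: if S = 1 + c*ζ/S' with S'(0) = 1, then c is the ζ-coefficient of S and S' = c*ζ/(S - 1).
S_1 = c0/f = 1 + (61/18)*ζ + (229/18)*ζ^2 + ...; c1 = 61/18.
S_2 = c1*ζ/(S_1 - 1) = 1 + (-229/61)*ζ + (-23803/133956)*ζ^2 + ...; c2 = -229/61.
S_3 = c2*ζ/(S_2 - 1) = 1 + (-23803/502884)*ζ + ...; c3 = -23803/502884.

The regular C-fraction coefficients are [-1/8, 61/18, -229/61, -23803/502884].


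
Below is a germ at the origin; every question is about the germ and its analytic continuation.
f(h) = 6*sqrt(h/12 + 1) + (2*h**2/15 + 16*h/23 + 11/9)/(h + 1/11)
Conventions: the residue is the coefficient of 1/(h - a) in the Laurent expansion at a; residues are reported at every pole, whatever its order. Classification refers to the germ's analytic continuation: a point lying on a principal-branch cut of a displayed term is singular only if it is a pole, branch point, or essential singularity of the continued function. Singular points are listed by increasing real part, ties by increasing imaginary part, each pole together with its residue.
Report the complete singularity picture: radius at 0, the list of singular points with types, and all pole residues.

Radius of convergence at 0: 1/11.
At -12: an algebraic (square-root) branch point.
At -1/11: a pole of order 1; residue 145283/125235.

Denominator factor (h + 1/11): pole of order 1 at -1/11, modulus 1/11.
Branch term (6)*sqrt(1 - h/(-12)): its argument vanishes at h = -12, a square-root branch point, modulus 12.
The radius of convergence is the smallest modulus among the singular points: 1/11.
The branch term is analytic at -1/11 and contributes nothing to the residue; only the rational part matters.
At the order-1 pole -1/11 set g(h) = (h - (-1/11))*(rational part) = 2*h**2/15 + 16*h/23 + 11/9.
Simple pole: residue = g(a) at a = -1/11, which is 145283/125235.
List the singular points by increasing real part (a conjugate pair: the negative imaginary part first).


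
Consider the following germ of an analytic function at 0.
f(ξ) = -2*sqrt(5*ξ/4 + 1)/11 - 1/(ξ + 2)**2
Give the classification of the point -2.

The denominator factor ξ + 2 vanishes at -2 and appears to the power 2; the numerator there equals -1, nonzero, and no other factor vanishes.
The branch terms are analytic at this point.
Hence a pole whose order is the multiplicity, 2.

The point is a pole of order 2.


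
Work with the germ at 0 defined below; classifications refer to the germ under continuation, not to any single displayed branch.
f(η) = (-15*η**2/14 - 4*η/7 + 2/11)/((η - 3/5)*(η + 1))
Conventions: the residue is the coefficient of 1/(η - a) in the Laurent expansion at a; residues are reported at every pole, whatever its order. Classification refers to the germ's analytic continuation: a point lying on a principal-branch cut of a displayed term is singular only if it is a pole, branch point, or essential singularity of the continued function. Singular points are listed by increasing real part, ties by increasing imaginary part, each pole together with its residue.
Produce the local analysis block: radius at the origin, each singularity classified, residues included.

Denominator factor (η + 1): pole of order 1 at -1, modulus 1.
Denominator factor (η - 3/5): pole of order 1 at 3/5, modulus 3/5.
The radius of convergence is the smallest modulus among the singular points: 3/5.
At the order-1 pole -1 set g(η) = (η - (-1))*f(η) = (-15*η**2/14 - 4*η/7 + 2/11)/(η - 3/5).
Simple pole: residue = g(a) at a = -1, which is 35/176.
At the order-1 pole 3/5 set g(η) = (η - (3/5))*f(η) = (-15*η**2/14 - 4*η/7 + 2/11)/(η + 1).
Simple pole: residue = g(a) at a = 3/5, which is -421/1232.
List the singular points by increasing real part (a conjugate pair: the negative imaginary part first).

Radius of convergence at 0: 3/5.
At -1: a pole of order 1; residue 35/176.
At 3/5: a pole of order 1; residue -421/1232.


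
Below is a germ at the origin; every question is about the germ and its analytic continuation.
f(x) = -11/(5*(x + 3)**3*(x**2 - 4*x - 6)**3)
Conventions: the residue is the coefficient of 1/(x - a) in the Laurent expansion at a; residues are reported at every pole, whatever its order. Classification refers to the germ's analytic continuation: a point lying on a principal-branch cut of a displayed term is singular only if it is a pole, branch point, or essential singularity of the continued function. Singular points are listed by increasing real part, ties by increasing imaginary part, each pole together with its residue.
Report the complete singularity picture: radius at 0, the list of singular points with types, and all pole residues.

Radius of convergence at 0: -2 + sqrt(10).
At -3: a pole of order 3; residue -407/253125.
At 2 - sqrt(10): a pole of order 3; residue 407/506250 + (1661/6480000)*sqrt(10).
At 2 + sqrt(10): a pole of order 3; residue 407/506250 - (1661/6480000)*sqrt(10).


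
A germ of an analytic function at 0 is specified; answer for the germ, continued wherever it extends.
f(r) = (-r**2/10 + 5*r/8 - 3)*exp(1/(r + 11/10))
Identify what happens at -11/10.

The exponent 1/(r - (-11/10)) has a pole at -11/10, so exp(1/(r - (-11/10))) takes every nonzero value near it: an essential singularity (not a pole of any order).

The point is an essential singularity.


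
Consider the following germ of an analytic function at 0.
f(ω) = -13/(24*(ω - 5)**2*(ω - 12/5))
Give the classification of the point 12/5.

The denominator factor ω - 12/5 vanishes at 12/5 and appears to the power 1; the numerator there equals -13/24, nonzero, and no other factor vanishes.
Hence a pole whose order is the multiplicity, 1.

The point is a pole of order 1.


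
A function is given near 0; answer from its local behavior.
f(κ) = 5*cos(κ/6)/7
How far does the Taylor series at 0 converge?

The radius of convergence is infinite.

The factor cos(κ/6) is entire and contributes no finite singular point.
The polynomial part has no poles.
No finite singular points: the Taylor series at 0 converges everywhere.


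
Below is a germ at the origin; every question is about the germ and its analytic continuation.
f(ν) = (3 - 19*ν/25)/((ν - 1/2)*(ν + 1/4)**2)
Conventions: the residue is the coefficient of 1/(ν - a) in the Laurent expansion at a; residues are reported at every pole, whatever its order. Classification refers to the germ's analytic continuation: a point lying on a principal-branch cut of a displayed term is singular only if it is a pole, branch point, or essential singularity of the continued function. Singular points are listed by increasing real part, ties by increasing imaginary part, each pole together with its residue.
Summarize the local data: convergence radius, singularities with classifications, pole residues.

Radius of convergence at 0: 1/4.
At -1/4: a pole of order 2; residue -1048/225.
At 1/2: a pole of order 1; residue 1048/225.

Denominator factor (ν + 1/4)^2: pole of order 2 at -1/4, modulus 1/4.
Denominator factor (ν - 1/2): pole of order 1 at 1/2, modulus 1/2.
The radius of convergence is the smallest modulus among the singular points: 1/4.
At the order-2 pole -1/4 set g(ν) = (ν - (-1/4))^2*f(ν) = (3 - 19*ν/25)/(ν - 1/2).
Order-2 pole: residue = g'(a); g'(-1/4) = -1048/225, so the residue is -1048/225.
At the order-1 pole 1/2 set g(ν) = (ν - (1/2))*f(ν) = (3 - 19*ν/25)/(ν + 1/4)**2.
Simple pole: residue = g(a) at a = 1/2, which is 1048/225.
List the singular points by increasing real part (a conjugate pair: the negative imaginary part first).


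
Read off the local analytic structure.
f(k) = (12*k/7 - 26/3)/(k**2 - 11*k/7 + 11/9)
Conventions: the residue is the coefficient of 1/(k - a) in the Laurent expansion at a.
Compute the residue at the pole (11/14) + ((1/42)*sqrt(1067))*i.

The residue is (6/7) + ((1076/7469)*sqrt(1067))*i.

The factor k**2 - 11*k/7 + 11/9 splits as (k - a)(k - a') with a = (11/14) + ((1/42)*sqrt(1067))*i, a' = (11/14) - ((1/42)*sqrt(1067))*i. At the order-1 pole a set g(k) = (k - a)*f(k) = [12*k/7 - 26/3] / (k - a').
Simple pole: residue = g(a) at a = (11/14) + ((1/42)*sqrt(1067))*i, which is (6/7) + ((1076/7469)*sqrt(1067))*i.


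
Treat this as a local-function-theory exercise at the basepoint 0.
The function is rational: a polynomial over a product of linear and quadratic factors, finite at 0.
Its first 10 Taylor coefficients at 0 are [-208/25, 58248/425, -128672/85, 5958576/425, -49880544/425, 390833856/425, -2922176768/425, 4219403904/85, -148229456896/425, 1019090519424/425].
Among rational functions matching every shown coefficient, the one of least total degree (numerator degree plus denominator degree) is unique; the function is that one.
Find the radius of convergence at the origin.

The radius of convergence is 3/2 - (1/2)*sqrt(7).

No rational of total degree below 8 reproduces all 10 coefficients; solving the [2/6] Pade equations on them gives f(λ) = (10*λ**2/17 - 27*λ/17 - 26/25)/(λ**2 + 3*λ + 1/2)**3, whose expansion matches every shown term.
Denominator factor (λ**2 + 3*λ + 1/2)^3: discriminant 7, real irrational roots -3/2 + (1/2)*sqrt(7) and -3/2 - (1/2)*sqrt(7); poles of order 3, moduli 3/2 - (1/2)*sqrt(7) and 3/2 + (1/2)*sqrt(7).
The radius of convergence is the smallest modulus among the singular points: 3/2 - (1/2)*sqrt(7).


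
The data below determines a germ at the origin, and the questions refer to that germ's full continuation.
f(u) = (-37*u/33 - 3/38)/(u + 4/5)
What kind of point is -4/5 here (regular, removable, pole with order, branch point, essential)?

The point is a pole of order 1.

The denominator factor u + 4/5 vanishes at -4/5 and appears to the power 1; the numerator there equals 5129/6270, nonzero, and no other factor vanishes.
Hence a pole whose order is the multiplicity, 1.


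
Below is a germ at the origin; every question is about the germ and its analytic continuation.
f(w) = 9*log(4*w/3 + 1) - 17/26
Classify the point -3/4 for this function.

The term (9)*log(1 - w/(-3/4)) has argument 1 - -3/4/(-3/4) = 0 at -3/4: a logarithmic (infinitely-sheeted) branch point; the remaining terms are analytic or single-valued there.

The point is a logarithmic branch point.


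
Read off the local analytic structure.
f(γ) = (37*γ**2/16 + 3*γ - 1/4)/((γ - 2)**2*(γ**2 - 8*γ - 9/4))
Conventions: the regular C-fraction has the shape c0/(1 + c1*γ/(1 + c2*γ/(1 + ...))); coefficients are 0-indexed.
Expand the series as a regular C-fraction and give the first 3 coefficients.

Taylor coefficients (expand at 0): a_0 = 1/36, a_1 = -131/324, a_2 = 5135/5832.
c0 = a_0 = 1/36. Peel one level at a time: if S = 1 + c*γ/S' with S'(0) = 1, then c is the γ-coefficient of S and S' = c*γ/(S - 1).
S_1 = c0/f = 1 + (131/9)*γ + (1081/6)*γ^2 + ...; c1 = 131/9.
S_2 = c1*γ/(S_1 - 1) = 1 + (-3243/262)*γ + ...; c2 = -3243/262.

The regular C-fraction coefficients are [1/36, 131/9, -3243/262].


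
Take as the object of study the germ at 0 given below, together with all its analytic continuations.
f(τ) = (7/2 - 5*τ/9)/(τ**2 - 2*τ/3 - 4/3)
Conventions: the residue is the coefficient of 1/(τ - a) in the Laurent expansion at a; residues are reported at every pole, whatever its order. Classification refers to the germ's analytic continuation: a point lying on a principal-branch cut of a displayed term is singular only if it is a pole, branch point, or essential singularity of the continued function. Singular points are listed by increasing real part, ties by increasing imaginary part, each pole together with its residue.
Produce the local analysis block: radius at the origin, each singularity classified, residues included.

Denominator factor (τ**2 - 2*τ/3 - 4/3): discriminant 52/9, real irrational roots 1/3 + (1/3)*sqrt(13) and 1/3 - (1/3)*sqrt(13); poles of order 1, moduli 1/3 + (1/3)*sqrt(13) and -1/3 + (1/3)*sqrt(13).
The radius of convergence is the smallest modulus among the singular points: -1/3 + (1/3)*sqrt(13).
The factor τ**2 - 2*τ/3 - 4/3 splits as (τ - a)(τ - a') with a = 1/3 - (1/3)*sqrt(13), a' = 1/3 + (1/3)*sqrt(13). At the order-1 pole a set g(τ) = (τ - a)*f(τ) = [7/2 - 5*τ/9] / (τ - a').
Simple pole: residue = g(a) at a = 1/3 - (1/3)*sqrt(13), which is -5/18 - (179/468)*sqrt(13).
The factor τ**2 - 2*τ/3 - 4/3 splits as (τ - a)(τ - a') with a = 1/3 + (1/3)*sqrt(13), a' = 1/3 - (1/3)*sqrt(13). At the order-1 pole a set g(τ) = (τ - a)*f(τ) = [7/2 - 5*τ/9] / (τ - a').
Simple pole: residue = g(a) at a = 1/3 + (1/3)*sqrt(13), which is -5/18 + (179/468)*sqrt(13).
List the singular points by increasing real part (a conjugate pair: the negative imaginary part first).

Radius of convergence at 0: -1/3 + (1/3)*sqrt(13).
At 1/3 - (1/3)*sqrt(13): a pole of order 1; residue -5/18 - (179/468)*sqrt(13).
At 1/3 + (1/3)*sqrt(13): a pole of order 1; residue -5/18 + (179/468)*sqrt(13).


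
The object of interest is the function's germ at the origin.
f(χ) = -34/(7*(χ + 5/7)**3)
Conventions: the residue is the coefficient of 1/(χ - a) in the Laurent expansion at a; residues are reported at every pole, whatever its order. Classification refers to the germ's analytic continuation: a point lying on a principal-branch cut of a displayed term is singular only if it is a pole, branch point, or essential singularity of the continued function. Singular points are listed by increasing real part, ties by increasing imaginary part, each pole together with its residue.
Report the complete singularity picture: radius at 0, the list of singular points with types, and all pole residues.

Denominator factor (χ + 5/7)^3: pole of order 3 at -5/7, modulus 5/7.
The radius of convergence is the smallest modulus among the singular points: 5/7.
At the order-3 pole -5/7 set g(χ) = (χ - (-5/7))^3*f(χ) = -34/7.
Order-3 pole: residue = g''(a)/2; g''(-5/7) = 0, so the residue is 0.

Radius of convergence at 0: 5/7.
At -5/7: a pole of order 3; residue 0.


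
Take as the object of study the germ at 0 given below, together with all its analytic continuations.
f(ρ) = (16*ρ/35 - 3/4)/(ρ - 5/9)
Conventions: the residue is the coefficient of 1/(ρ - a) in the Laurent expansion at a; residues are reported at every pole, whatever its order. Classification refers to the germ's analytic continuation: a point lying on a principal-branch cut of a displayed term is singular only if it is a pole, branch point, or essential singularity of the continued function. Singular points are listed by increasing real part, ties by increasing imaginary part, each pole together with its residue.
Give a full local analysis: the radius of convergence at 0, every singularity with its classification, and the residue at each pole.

Radius of convergence at 0: 5/9.
At 5/9: a pole of order 1; residue -125/252.

Denominator factor (ρ - 5/9): pole of order 1 at 5/9, modulus 5/9.
The radius of convergence is the smallest modulus among the singular points: 5/9.
At the order-1 pole 5/9 set g(ρ) = (ρ - (5/9))*f(ρ) = 16*ρ/35 - 3/4.
Simple pole: residue = g(a) at a = 5/9, which is -125/252.


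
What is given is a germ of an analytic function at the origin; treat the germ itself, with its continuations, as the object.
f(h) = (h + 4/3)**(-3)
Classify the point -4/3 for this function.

The denominator factor h + 4/3 vanishes at -4/3 and appears to the power 3; the numerator there equals 1, nonzero, and no other factor vanishes.
Hence a pole whose order is the multiplicity, 3.

The point is a pole of order 3.


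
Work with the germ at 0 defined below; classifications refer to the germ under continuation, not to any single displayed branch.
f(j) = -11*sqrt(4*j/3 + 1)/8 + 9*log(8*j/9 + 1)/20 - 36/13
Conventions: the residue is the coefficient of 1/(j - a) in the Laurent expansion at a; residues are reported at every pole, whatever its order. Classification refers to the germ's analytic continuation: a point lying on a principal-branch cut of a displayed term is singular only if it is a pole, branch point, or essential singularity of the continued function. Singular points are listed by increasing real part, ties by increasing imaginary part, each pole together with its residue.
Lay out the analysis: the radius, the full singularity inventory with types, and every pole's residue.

Branch term (9/20)*log(1 - j/(-9/8)): its argument vanishes at j = -9/8, a logarithmic branch point, modulus 9/8.
Branch term (-11/8)*sqrt(1 - j/(-3/4)): its argument vanishes at j = -3/4, a square-root branch point, modulus 3/4.
The radius of convergence is the smallest modulus among the singular points: 3/4.
List the singular points by increasing real part (a conjugate pair: the negative imaginary part first).

Radius of convergence at 0: 3/4.
At -9/8: a logarithmic branch point.
At -3/4: an algebraic (square-root) branch point.


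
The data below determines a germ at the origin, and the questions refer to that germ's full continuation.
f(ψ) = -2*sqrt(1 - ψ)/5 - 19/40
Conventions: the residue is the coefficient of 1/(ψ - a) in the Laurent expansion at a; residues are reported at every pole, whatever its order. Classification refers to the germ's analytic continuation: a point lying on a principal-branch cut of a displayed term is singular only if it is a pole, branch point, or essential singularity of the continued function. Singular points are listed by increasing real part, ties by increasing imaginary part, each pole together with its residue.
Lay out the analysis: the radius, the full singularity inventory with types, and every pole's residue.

Branch term (-2/5)*sqrt(1 - ψ/(1)): its argument vanishes at ψ = 1, a square-root branch point, modulus 1.
The radius of convergence is the smallest modulus among the singular points: 1.

Radius of convergence at 0: 1.
At 1: an algebraic (square-root) branch point.


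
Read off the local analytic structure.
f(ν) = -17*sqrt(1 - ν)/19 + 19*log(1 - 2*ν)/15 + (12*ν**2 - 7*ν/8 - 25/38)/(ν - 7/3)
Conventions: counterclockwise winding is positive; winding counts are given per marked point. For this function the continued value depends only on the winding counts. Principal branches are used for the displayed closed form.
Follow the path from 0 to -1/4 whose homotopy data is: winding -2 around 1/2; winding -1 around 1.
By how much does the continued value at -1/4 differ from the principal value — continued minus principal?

Continued minus principal equals ((17/19)*sqrt(5)) - ((76/15)*pi)*i.

The rational part is single-valued and drops out of the difference; each branch term changes only by its own monodromy.
(19/15)*log(1 - ν/(1/2)): each positive loop around 1/2 adds 2*pi*i to the log, so winding -2 contributes (19/15)*(-2)*2*pi*i = -(76/15)*pi*i.
(-17/19)*sqrt(1 - ν/(1)): winding -1 is odd, the square root flips sign, contributing -2*(-17/19)*sqrt(1 - (-1/4)/(1)) = -2*(-17/19)*sqrt(5/4) = (17/19)*sqrt(5).
Summing the contributions at ν = -1/4 gives ((17/19)*sqrt(5)) - ((76/15)*pi)*i.


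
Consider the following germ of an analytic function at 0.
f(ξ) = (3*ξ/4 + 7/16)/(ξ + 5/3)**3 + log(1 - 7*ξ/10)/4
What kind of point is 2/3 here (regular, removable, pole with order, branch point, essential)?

Denominator factors: ξ + 5/3 = 7/3 at ξ = 2/3 — none vanishes.
Branch term log(1 - ξ/(10/7)): argument at 2/3 is 8/15, nonzero, so 2/3 is not its branch point (a point on a principal cut is still regular for the continued germ).
So the germ continues analytically to 2/3.

The point is a regular point.


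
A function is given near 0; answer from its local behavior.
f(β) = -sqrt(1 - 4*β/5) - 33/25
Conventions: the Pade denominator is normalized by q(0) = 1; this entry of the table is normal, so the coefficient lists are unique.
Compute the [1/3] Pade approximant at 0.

The Pade approximant has numerator coefficients [-58/25, 118828/93925]; denominator coefficients [1, -1401/3757, -112/3757, -79/18785].

Taylor coefficients needed (expand at 0): a_0 = -58/25, a_1 = 2/5, a_2 = 2/25, a_3 = 4/125, a_4 = 2/125.
Write the denominator as Q(β) = 1 + q1*β + q2*β^2 + q3*β^3. Requiring Q*f - P = O(β^5) with deg P <= 1 kills the coefficients of β^2..β^4 in Q*f:
  β^2: a_2 + q1*a_1 + q2*a_0 = 0, i.e. 2/25 + (2/5)*q1 + (-58/25)*q2 = 0.
  β^3: a_3 + q1*a_2 + q2*a_1 + q3*a_0 = 0, i.e. 4/125 + (2/25)*q1 + (2/5)*q2 + (-58/25)*q3 = 0.
  β^4: a_4 + q1*a_3 + q2*a_2 + q3*a_1 = 0, i.e. 2/125 + (4/125)*q1 + (2/25)*q2 + (2/5)*q3 = 0.
Solving this linear system: q1 = -1401/3757, q2 = -112/3757, q3 = -79/18785.
The numerator is Q*f truncated at degree 1: P0 = a_0 = -58/25; P1 = a_1 + q1*a_0 = 118828/93925.


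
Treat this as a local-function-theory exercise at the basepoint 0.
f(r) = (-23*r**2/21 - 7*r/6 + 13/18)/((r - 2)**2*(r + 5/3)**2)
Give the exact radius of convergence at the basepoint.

Denominator factor (r - 2)^2: pole of order 2 at 2, modulus 2.
Denominator factor (r + 5/3)^2: pole of order 2 at -5/3, modulus 5/3.
The radius of convergence is the smallest modulus among the singular points: 5/3.

The radius of convergence is 5/3.


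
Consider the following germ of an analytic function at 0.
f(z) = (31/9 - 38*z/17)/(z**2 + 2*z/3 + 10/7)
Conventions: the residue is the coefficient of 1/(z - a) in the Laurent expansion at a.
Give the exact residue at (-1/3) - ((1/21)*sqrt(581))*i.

The factor z**2 + 2*z/3 + 10/7 splits as (z - a)(z - a') with a = (-1/3) - ((1/21)*sqrt(581))*i, a' = (-1/3) + ((1/21)*sqrt(581))*i. At the order-1 pole a set g(z) = (z - a)*f(z) = [31/9 - 38*z/17] / (z - a').
Simple pole: residue = g(a) at a = (-1/3) - ((1/21)*sqrt(581))*i, which is (-19/17) + ((641/8466)*sqrt(581))*i.

The residue is (-19/17) + ((641/8466)*sqrt(581))*i.


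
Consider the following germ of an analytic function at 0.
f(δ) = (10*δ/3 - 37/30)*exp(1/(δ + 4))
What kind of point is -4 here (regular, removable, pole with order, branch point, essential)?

The point is an essential singularity.

The exponent 1/(δ - (-4)) has a pole at -4, so exp(1/(δ - (-4))) takes every nonzero value near it: an essential singularity (not a pole of any order).


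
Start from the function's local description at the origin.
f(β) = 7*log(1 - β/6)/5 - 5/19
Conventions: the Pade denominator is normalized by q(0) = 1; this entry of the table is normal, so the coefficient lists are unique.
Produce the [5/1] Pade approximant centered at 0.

Taylor coefficients needed (expand at 0): a_0 = -5/19, a_1 = -7/30, a_2 = -7/360, a_3 = -7/3240, a_4 = -7/25920, a_5 = -7/194400, a_6 = -7/1399680.
Write the denominator as Q(β) = 1 + q1*β. Requiring Q*f - P = O(β^7) with deg P <= 5 kills the coefficients of β^6..β^6 in Q*f:
  β^6: a_6 + q1*a_5 = 0, i.e. -7/1399680 + (-7/194400)*q1 = 0.
Solving this linear system: q1 = -5/36.
The numerator is Q*f truncated at degree 5: P0 = a_0 = -5/19; P1 = a_1 + q1*a_0 = -673/3420; P2 = a_2 + q1*a_1 = 7/540; P3 = a_3 + q1*a_2 = 7/12960; P4 = a_4 + q1*a_3 = 7/233280; P5 = a_5 + q1*a_4 = 7/4665600.

The Pade approximant has numerator coefficients [-5/19, -673/3420, 7/540, 7/12960, 7/233280, 7/4665600]; denominator coefficients [1, -5/36].


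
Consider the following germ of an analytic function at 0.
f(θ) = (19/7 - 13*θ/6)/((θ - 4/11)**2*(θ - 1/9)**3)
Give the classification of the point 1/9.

The point is a pole of order 3.

The denominator factor θ - 1/9 vanishes at 1/9 and appears to the power 3; the numerator there equals 935/378, nonzero, and no other factor vanishes.
Hence a pole whose order is the multiplicity, 3.


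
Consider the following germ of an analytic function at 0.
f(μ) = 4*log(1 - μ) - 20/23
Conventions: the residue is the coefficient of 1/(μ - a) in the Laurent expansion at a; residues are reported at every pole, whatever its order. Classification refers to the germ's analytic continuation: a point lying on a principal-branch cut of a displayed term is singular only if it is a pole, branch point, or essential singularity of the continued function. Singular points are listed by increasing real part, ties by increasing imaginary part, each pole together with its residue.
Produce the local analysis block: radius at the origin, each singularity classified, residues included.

Radius of convergence at 0: 1.
At 1: a logarithmic branch point.

Branch term (4)*log(1 - μ/(1)): its argument vanishes at μ = 1, a logarithmic branch point, modulus 1.
The radius of convergence is the smallest modulus among the singular points: 1.


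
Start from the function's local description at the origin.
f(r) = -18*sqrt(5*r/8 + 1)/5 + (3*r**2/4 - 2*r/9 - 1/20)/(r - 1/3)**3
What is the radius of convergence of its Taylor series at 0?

Denominator factor (r - 1/3)^3: pole of order 3 at 1/3, modulus 1/3.
Branch term (-18/5)*sqrt(1 - r/(-8/5)): its argument vanishes at r = -8/5, a square-root branch point, modulus 8/5.
The radius of convergence is the smallest modulus among the singular points: 1/3.

The radius of convergence is 1/3.


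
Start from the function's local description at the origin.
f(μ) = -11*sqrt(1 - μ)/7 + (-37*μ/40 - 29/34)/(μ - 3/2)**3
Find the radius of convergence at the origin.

Denominator factor (μ - 3/2)^3: pole of order 3 at 3/2, modulus 3/2.
Branch term (-11/7)*sqrt(1 - μ/(1)): its argument vanishes at μ = 1, a square-root branch point, modulus 1.
The radius of convergence is the smallest modulus among the singular points: 1.

The radius of convergence is 1.


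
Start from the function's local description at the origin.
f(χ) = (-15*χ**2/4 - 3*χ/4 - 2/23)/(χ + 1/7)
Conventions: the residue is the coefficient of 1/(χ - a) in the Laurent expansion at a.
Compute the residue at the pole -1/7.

The residue is -127/2254.

At the order-1 pole -1/7 set g(χ) = (χ - (-1/7))*f(χ) = -15*χ**2/4 - 3*χ/4 - 2/23.
Simple pole: residue = g(a) at a = -1/7, which is -127/2254.


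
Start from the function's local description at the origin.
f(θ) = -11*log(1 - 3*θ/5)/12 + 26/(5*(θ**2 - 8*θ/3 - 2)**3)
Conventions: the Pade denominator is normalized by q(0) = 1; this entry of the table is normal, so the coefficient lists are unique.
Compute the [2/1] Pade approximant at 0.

Taylor coefficients needed (expand at 0): a_0 = -13/20, a_1 = 63/20, a_2 = -2323/300, a_3 = 279091/13500.
Write the denominator as Q(θ) = 1 + q1*θ. Requiring Q*f - P = O(θ^4) with deg P <= 2 kills the coefficients of θ^3..θ^3 in Q*f:
  θ^3: a_3 + q1*a_2 = 0, i.e. 279091/13500 + (-2323/300)*q1 = 0.
Solving this linear system: q1 = 279091/104535.
The numerator is Q*f truncated at degree 2: P0 = a_0 = -13/20; P1 = a_1 + q1*a_0 = 1478761/1045350; P2 = a_2 + q1*a_1 = 232291/348450.

The Pade approximant has numerator coefficients [-13/20, 1478761/1045350, 232291/348450]; denominator coefficients [1, 279091/104535].


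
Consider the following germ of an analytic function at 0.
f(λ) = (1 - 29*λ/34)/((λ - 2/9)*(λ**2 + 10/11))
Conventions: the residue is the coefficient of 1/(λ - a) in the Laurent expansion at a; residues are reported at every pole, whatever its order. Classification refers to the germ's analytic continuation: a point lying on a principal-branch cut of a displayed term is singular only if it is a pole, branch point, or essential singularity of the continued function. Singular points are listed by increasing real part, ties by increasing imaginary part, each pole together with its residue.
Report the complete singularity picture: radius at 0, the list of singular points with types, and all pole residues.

Radius of convergence at 0: 2/9.
At -((1/11)*sqrt(110))*i: a pole of order 1; residue (-3069/7259) - ((15111/290360)*sqrt(110))*i.
At ((1/11)*sqrt(110))*i: a pole of order 1; residue (-3069/7259) + ((15111/290360)*sqrt(110))*i.
At 2/9: a pole of order 1; residue 6138/7259.

Denominator factor (λ - 2/9): pole of order 1 at 2/9, modulus 2/9.
Denominator factor (λ**2 + 10/11): discriminant -40/11, complex-conjugate roots ((1/11)*sqrt(110))*i and -((1/11)*sqrt(110))*i; poles of order 1, moduli (1/11)*sqrt(110) and (1/11)*sqrt(110).
The radius of convergence is the smallest modulus among the singular points: 2/9.
The factor λ**2 + 10/11 splits as (λ - a)(λ - a') with a = -((1/11)*sqrt(110))*i, a' = ((1/11)*sqrt(110))*i. At the order-1 pole a set g(λ) = (λ - a)*f(λ) = [(1 - 29*λ/34)/(λ - 2/9)] / (λ - a').
Simple pole: residue = g(a) at a = -((1/11)*sqrt(110))*i, which is (-3069/7259) - ((15111/290360)*sqrt(110))*i.
The factor λ**2 + 10/11 splits as (λ - a)(λ - a') with a = ((1/11)*sqrt(110))*i, a' = -((1/11)*sqrt(110))*i. At the order-1 pole a set g(λ) = (λ - a)*f(λ) = [(1 - 29*λ/34)/(λ - 2/9)] / (λ - a').
Simple pole: residue = g(a) at a = ((1/11)*sqrt(110))*i, which is (-3069/7259) + ((15111/290360)*sqrt(110))*i.
At the order-1 pole 2/9 set g(λ) = (λ - (2/9))*f(λ) = (1 - 29*λ/34)/(λ**2 + 10/11).
Simple pole: residue = g(a) at a = 2/9, which is 6138/7259.
List the singular points by increasing real part (a conjugate pair: the negative imaginary part first).
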